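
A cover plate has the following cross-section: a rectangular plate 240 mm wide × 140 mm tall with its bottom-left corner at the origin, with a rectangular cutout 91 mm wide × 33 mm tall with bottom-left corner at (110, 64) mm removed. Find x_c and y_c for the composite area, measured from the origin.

Part | A | x̄ᵢ | ȳᵢ | A·x̄ᵢ | A·ȳᵢ
plate | 33600.00 | 120.00 | 70.00 | 4032000.00 | 2352000.00
hole | -3003.00 | 155.50 | 80.50 | -466966.50 | -241741.50
Σ | 30597.00 |  |  | 3565033.50 | 2110258.50
x_c = 3565033.50 / 30597.00 = 116.52 mm
y_c = 2110258.50 / 30597.00 = 68.97 mm

x_c = 116.52 mm, y_c = 68.97 mm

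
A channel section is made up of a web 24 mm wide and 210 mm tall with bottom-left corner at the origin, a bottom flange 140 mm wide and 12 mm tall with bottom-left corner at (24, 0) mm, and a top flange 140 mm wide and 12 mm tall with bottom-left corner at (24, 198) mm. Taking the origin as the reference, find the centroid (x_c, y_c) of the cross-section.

web: A = 24 × 210 = 5040.00, centroid at (12.00, 105.00).
bottom flange: A = 140 × 12 = 1680.00, centroid at (94.00, 6.00).
top flange: A = 140 × 12 = 1680.00, centroid at (94.00, 204.00).
ΣA = 8400.00 mm²
ΣAx_c = (5040.00)(12.00) + (1680.00)(94.00) + (1680.00)(94.00) = 376320.00 mm³
ΣAy_c = (5040.00)(105.00) + (1680.00)(6.00) + (1680.00)(204.00) = 882000.00 mm³
x_c = 376320.00 / 8400.00 = 44.80 mm
y_c = 882000.00 / 8400.00 = 105.00 mm

x_c = 44.80 mm, y_c = 105.00 mm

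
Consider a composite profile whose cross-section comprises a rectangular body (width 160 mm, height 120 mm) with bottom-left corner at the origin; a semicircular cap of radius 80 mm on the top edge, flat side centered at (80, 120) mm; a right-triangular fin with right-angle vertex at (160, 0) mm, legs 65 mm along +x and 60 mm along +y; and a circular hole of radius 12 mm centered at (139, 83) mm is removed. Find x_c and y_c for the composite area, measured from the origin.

x_c = 85.58 mm, y_c = 87.84 mm

rectangular body: A = 160 × 120 = 19200.00, centroid at (80.00, 60.00).
semicircular top: A = ½π·80² = 10053.10, centroid at (80.00, 153.95).
triangular fin: A = ½·65·60 = 1950.00, centroid at (181.67, 20.00).
hole: A = −π·12² = -452.39, centroid at (139.00, 83.00).
ΣA = 30750.71 mm²
ΣAx_c = (19200.00)(80.00) + (10053.10)(80.00) + (1950.00)(181.67) + (-452.39)(139.00) = 2631615.60 mm³
ΣAy_c = (19200.00)(60.00) + (10053.10)(153.95) + (1950.00)(20.00) + (-452.39)(83.00) = 2701156.60 mm³
x_c = 2631615.60 / 30750.71 = 85.58 mm
y_c = 2701156.60 / 30750.71 = 87.84 mm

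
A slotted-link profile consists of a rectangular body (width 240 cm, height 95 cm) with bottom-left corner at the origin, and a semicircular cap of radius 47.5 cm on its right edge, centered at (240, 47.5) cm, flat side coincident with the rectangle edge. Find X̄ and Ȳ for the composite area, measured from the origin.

rectangular body: A = 240 × 95 = 22800.00, centroid at (120.00, 47.50).
semicircular end: A = ½π·47.5² = 3544.11, centroid at (260.16, 47.50).
ΣA = 26344.11 cm²
ΣAX̄ = (22800.00)(120.00) + (3544.11)(260.16) = 3658034.13 cm³
ΣAȲ = (22800.00)(47.50) + (3544.11)(47.50) = 1251345.19 cm³
X̄ = 3658034.13 / 26344.11 = 138.86 cm
Ȳ = 1251345.19 / 26344.11 = 47.50 cm

X̄ = 138.86 cm, Ȳ = 47.50 cm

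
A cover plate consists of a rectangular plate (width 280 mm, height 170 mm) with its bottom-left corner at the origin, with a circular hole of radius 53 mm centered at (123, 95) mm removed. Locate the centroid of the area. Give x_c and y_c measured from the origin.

plate: A = 280 × 170 = 47600.00, centroid at (140.00, 85.00).
hole: A = −π·53² = -8824.73, centroid at (123.00, 95.00).
ΣA = 38775.27 mm², ΣAx_c = 5578557.75 mm³, ΣAy_c = 3207650.29 mm³.
x_c = 5578557.75/38775.27 = 143.87 mm; y_c = 3207650.29/38775.27 = 82.72 mm.

x_c = 143.87 mm, y_c = 82.72 mm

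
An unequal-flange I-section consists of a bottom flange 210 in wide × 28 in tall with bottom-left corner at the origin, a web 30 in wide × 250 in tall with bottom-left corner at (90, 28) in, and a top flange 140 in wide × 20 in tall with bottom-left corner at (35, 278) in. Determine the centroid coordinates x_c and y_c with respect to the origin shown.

x_c = 105.00 in, y_c = 125.85 in

bottom flange: A = 210 × 28 = 5880.00, centroid at (105.00, 14.00).
web: A = 30 × 250 = 7500.00, centroid at (105.00, 153.00).
top flange: A = 140 × 20 = 2800.00, centroid at (105.00, 288.00).
ΣA = 16180.00 in²
ΣAx_c = (5880.00)(105.00) + (7500.00)(105.00) + (2800.00)(105.00) = 1698900.00 in³
ΣAy_c = (5880.00)(14.00) + (7500.00)(153.00) + (2800.00)(288.00) = 2036220.00 in³
x_c = 1698900.00 / 16180.00 = 105.00 in
y_c = 2036220.00 / 16180.00 = 125.85 in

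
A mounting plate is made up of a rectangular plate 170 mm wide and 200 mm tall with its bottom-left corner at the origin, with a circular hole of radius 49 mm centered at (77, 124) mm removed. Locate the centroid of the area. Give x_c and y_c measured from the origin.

x_c = 87.28 mm, y_c = 93.16 mm

plate: A = 170 × 200 = 34000.00, centroid at (85.00, 100.00).
hole: A = −π·49² = -7542.96, centroid at (77.00, 124.00).
ΣA = 26457.04 mm², ΣAx_c = 2309191.77 mm³, ΣAy_c = 2464672.47 mm³.
x_c = 2309191.77/26457.04 = 87.28 mm; y_c = 2464672.47/26457.04 = 93.16 mm.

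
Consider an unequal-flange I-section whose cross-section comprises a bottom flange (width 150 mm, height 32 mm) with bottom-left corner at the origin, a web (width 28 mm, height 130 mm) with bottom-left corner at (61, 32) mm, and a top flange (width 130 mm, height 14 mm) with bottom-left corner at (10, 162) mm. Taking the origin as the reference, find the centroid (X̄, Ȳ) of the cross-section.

Part | A | x̄ᵢ | ȳᵢ | A·x̄ᵢ | A·ȳᵢ
bottom flange | 4800.00 | 75.00 | 16.00 | 360000.00 | 76800.00
web | 3640.00 | 75.00 | 97.00 | 273000.00 | 353080.00
top flange | 1820.00 | 75.00 | 169.00 | 136500.00 | 307580.00
Σ | 10260.00 |  |  | 769500.00 | 737460.00
X̄ = 769500.00 / 10260.00 = 75.00 mm
Ȳ = 737460.00 / 10260.00 = 71.88 mm

X̄ = 75.00 mm, Ȳ = 71.88 mm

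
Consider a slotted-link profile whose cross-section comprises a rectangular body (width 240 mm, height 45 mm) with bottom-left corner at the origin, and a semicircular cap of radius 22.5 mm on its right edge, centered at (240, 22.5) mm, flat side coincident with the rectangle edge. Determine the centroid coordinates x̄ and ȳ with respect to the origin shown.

Part | A | x̄ᵢ | ȳᵢ | A·x̄ᵢ | A·ȳᵢ
rectangular body | 10800.00 | 120.00 | 22.50 | 1296000.00 | 243000.00
semicircular end | 795.22 | 249.55 | 22.50 | 198445.50 | 17892.35
Σ | 11595.22 |  |  | 1494445.50 | 260892.35
x̄ = 1494445.50 / 11595.22 = 128.88 mm
ȳ = 260892.35 / 11595.22 = 22.50 mm

x̄ = 128.88 mm, ȳ = 22.50 mm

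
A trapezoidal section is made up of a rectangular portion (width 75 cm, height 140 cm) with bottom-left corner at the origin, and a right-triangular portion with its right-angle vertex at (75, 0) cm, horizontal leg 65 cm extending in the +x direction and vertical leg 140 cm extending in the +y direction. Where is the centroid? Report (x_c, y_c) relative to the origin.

x_c = 55.39 cm, y_c = 62.95 cm

rectangular portion: A = 75 × 140 = 10500.00, centroid at (37.50, 70.00).
triangular portion: A = ½·65·140 = 4550.00, centroid at (96.67, 46.67).
ΣA = 15050.00 cm², ΣAx_c = 833583.33 cm³, ΣAy_c = 947333.33 cm³.
x_c = 833583.33/15050.00 = 55.39 cm; y_c = 947333.33/15050.00 = 62.95 cm.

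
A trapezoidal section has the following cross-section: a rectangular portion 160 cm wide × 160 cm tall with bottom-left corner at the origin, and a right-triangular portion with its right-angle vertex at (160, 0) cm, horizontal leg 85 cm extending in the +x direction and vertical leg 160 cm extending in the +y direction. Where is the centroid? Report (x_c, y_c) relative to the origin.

rectangular portion: A = 160 × 160 = 25600.00, centroid at (80.00, 80.00).
triangular portion: A = ½·85·160 = 6800.00, centroid at (188.33, 53.33).
ΣA = 32400.00 cm²
ΣAx_c = (25600.00)(80.00) + (6800.00)(188.33) = 3328666.67 cm³
ΣAy_c = (25600.00)(80.00) + (6800.00)(53.33) = 2410666.67 cm³
x_c = 3328666.67 / 32400.00 = 102.74 cm
y_c = 2410666.67 / 32400.00 = 74.40 cm

x_c = 102.74 cm, y_c = 74.40 cm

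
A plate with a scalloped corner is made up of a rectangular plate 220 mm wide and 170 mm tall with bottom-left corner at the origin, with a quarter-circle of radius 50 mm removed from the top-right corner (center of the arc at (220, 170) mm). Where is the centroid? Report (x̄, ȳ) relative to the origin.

Part | A | x̄ᵢ | ȳᵢ | A·x̄ᵢ | A·ȳᵢ
plate | 37400.00 | 110.00 | 85.00 | 4114000.00 | 3179000.00
removed quarter-circle | -1963.50 | 198.78 | 148.78 | -390302.32 | -292127.55
Σ | 35436.50 |  |  | 3723697.68 | 2886872.45
x̄ = 3723697.68 / 35436.50 = 105.08 mm
ȳ = 2886872.45 / 35436.50 = 81.47 mm

x̄ = 105.08 mm, ȳ = 81.47 mm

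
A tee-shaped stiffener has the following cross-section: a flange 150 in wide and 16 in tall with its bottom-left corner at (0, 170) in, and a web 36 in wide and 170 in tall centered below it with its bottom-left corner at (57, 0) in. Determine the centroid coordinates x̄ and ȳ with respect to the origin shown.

web: A = 36 × 170 = 6120.00, centroid at (75.00, 85.00).
flange: A = 150 × 16 = 2400.00, centroid at (75.00, 178.00).
ΣA = 8520.00 in²
ΣAx̄ = (6120.00)(75.00) + (2400.00)(75.00) = 639000.00 in³
ΣAȳ = (6120.00)(85.00) + (2400.00)(178.00) = 947400.00 in³
x̄ = 639000.00 / 8520.00 = 75.00 in
ȳ = 947400.00 / 8520.00 = 111.20 in

x̄ = 75.00 in, ȳ = 111.20 in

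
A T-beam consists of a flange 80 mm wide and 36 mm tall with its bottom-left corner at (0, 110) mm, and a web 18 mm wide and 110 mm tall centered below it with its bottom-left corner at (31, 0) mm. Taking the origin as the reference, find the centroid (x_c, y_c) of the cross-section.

x_c = 40.00 mm, y_c = 98.26 mm

web: A = 18 × 110 = 1980.00, centroid at (40.00, 55.00).
flange: A = 80 × 36 = 2880.00, centroid at (40.00, 128.00).
ΣA = 4860.00 mm², ΣAx_c = 194400.00 mm³, ΣAy_c = 477540.00 mm³.
x_c = 194400.00/4860.00 = 40.00 mm; y_c = 477540.00/4860.00 = 98.26 mm.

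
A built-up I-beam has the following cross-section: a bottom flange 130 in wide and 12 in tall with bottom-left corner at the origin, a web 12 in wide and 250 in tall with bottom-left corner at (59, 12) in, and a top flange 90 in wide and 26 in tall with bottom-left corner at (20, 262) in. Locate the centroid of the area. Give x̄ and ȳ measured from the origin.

x̄ = 65.00 in, ȳ = 154.18 in

bottom flange: A = 130 × 12 = 1560.00, centroid at (65.00, 6.00).
web: A = 12 × 250 = 3000.00, centroid at (65.00, 137.00).
top flange: A = 90 × 26 = 2340.00, centroid at (65.00, 275.00).
ΣA = 6900.00 in²
ΣAx̄ = (1560.00)(65.00) + (3000.00)(65.00) + (2340.00)(65.00) = 448500.00 in³
ΣAȳ = (1560.00)(6.00) + (3000.00)(137.00) + (2340.00)(275.00) = 1063860.00 in³
x̄ = 448500.00 / 6900.00 = 65.00 in
ȳ = 1063860.00 / 6900.00 = 154.18 in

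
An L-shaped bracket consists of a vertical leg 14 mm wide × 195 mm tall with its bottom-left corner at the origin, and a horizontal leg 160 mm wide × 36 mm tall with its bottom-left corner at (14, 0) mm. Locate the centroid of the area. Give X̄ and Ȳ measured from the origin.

vertical leg: A = 14 × 195 = 2730.00, centroid at (7.00, 97.50).
horizontal leg: A = 160 × 36 = 5760.00, centroid at (94.00, 18.00).
ΣA = 8490.00 mm²
ΣAX̄ = (2730.00)(7.00) + (5760.00)(94.00) = 560550.00 mm³
ΣAȲ = (2730.00)(97.50) + (5760.00)(18.00) = 369855.00 mm³
X̄ = 560550.00 / 8490.00 = 66.02 mm
Ȳ = 369855.00 / 8490.00 = 43.56 mm

X̄ = 66.02 mm, Ȳ = 43.56 mm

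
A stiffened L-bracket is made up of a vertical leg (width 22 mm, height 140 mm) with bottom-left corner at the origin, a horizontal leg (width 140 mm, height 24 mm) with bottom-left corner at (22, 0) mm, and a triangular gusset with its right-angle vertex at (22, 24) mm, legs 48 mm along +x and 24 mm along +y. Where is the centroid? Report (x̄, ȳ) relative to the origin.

vertical leg: A = 22 × 140 = 3080.00, centroid at (11.00, 70.00).
horizontal leg: A = 140 × 24 = 3360.00, centroid at (92.00, 12.00).
gusset: A = ½·48·24 = 576.00, centroid at (38.00, 32.00).
ΣA = 7016.00 mm²
ΣAx̄ = (3080.00)(11.00) + (3360.00)(92.00) + (576.00)(38.00) = 364888.00 mm³
ΣAȳ = (3080.00)(70.00) + (3360.00)(12.00) + (576.00)(32.00) = 274352.00 mm³
x̄ = 364888.00 / 7016.00 = 52.01 mm
ȳ = 274352.00 / 7016.00 = 39.10 mm

x̄ = 52.01 mm, ȳ = 39.10 mm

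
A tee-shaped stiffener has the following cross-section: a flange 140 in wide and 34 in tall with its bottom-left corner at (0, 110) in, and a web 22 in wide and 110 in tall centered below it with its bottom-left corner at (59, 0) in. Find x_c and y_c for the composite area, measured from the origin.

Part | A | x̄ᵢ | ȳᵢ | A·x̄ᵢ | A·ȳᵢ
web | 2420.00 | 70.00 | 55.00 | 169400.00 | 133100.00
flange | 4760.00 | 70.00 | 127.00 | 333200.00 | 604520.00
Σ | 7180.00 |  |  | 502600.00 | 737620.00
x_c = 502600.00 / 7180.00 = 70.00 in
y_c = 737620.00 / 7180.00 = 102.73 in

x_c = 70.00 in, y_c = 102.73 in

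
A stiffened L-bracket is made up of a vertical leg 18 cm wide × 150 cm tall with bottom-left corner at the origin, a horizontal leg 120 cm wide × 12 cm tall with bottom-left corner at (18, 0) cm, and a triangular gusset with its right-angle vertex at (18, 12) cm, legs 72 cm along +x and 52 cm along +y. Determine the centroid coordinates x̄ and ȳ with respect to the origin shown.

x̄ = 35.80 cm, ȳ = 44.25 cm

Part | A | x̄ᵢ | ȳᵢ | A·x̄ᵢ | A·ȳᵢ
vertical leg | 2700.00 | 9.00 | 75.00 | 24300.00 | 202500.00
horizontal leg | 1440.00 | 78.00 | 6.00 | 112320.00 | 8640.00
gusset | 1872.00 | 42.00 | 29.33 | 78624.00 | 54912.00
Σ | 6012.00 |  |  | 215244.00 | 266052.00
x̄ = 215244.00 / 6012.00 = 35.80 cm
ȳ = 266052.00 / 6012.00 = 44.25 cm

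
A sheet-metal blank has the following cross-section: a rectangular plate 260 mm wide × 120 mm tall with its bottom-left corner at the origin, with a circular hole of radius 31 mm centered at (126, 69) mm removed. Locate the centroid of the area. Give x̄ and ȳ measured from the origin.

plate: A = 260 × 120 = 31200.00, centroid at (130.00, 60.00).
hole: A = −π·31² = -3019.07, centroid at (126.00, 69.00).
ΣA = 28180.93 mm², ΣAx̄ = 3675597.11 mm³, ΣAȳ = 1663684.13 mm³.
x̄ = 3675597.11/28180.93 = 130.43 mm; ȳ = 1663684.13/28180.93 = 59.04 mm.

x̄ = 130.43 mm, ȳ = 59.04 mm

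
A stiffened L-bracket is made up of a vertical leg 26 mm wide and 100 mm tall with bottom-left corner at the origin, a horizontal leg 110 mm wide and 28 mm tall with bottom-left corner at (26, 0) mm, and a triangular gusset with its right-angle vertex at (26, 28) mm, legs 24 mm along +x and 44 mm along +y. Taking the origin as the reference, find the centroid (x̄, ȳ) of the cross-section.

x̄ = 48.52 mm, ȳ = 31.52 mm

vertical leg: A = 26 × 100 = 2600.00, centroid at (13.00, 50.00).
horizontal leg: A = 110 × 28 = 3080.00, centroid at (81.00, 14.00).
gusset: A = ½·24·44 = 528.00, centroid at (34.00, 42.67).
ΣA = 6208.00 mm²
ΣAx̄ = (2600.00)(13.00) + (3080.00)(81.00) + (528.00)(34.00) = 301232.00 mm³
ΣAȳ = (2600.00)(50.00) + (3080.00)(14.00) + (528.00)(42.67) = 195648.00 mm³
x̄ = 301232.00 / 6208.00 = 48.52 mm
ȳ = 195648.00 / 6208.00 = 31.52 mm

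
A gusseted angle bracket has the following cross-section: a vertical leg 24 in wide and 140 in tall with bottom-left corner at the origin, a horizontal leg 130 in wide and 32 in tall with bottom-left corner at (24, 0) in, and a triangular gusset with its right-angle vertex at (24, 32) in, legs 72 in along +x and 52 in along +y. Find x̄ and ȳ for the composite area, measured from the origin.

x̄ = 53.28 in, ȳ = 41.96 in

Part | A | x̄ᵢ | ȳᵢ | A·x̄ᵢ | A·ȳᵢ
vertical leg | 3360.00 | 12.00 | 70.00 | 40320.00 | 235200.00
horizontal leg | 4160.00 | 89.00 | 16.00 | 370240.00 | 66560.00
gusset | 1872.00 | 48.00 | 49.33 | 89856.00 | 92352.00
Σ | 9392.00 |  |  | 500416.00 | 394112.00
x̄ = 500416.00 / 9392.00 = 53.28 in
ȳ = 394112.00 / 9392.00 = 41.96 in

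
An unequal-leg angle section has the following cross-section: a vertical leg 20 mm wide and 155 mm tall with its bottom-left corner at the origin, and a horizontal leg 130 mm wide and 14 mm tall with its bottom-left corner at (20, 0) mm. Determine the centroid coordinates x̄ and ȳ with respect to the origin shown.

vertical leg: A = 20 × 155 = 3100.00, centroid at (10.00, 77.50).
horizontal leg: A = 130 × 14 = 1820.00, centroid at (85.00, 7.00).
ΣA = 4920.00 mm², ΣAx̄ = 185700.00 mm³, ΣAȳ = 252990.00 mm³.
x̄ = 185700.00/4920.00 = 37.74 mm; ȳ = 252990.00/4920.00 = 51.42 mm.

x̄ = 37.74 mm, ȳ = 51.42 mm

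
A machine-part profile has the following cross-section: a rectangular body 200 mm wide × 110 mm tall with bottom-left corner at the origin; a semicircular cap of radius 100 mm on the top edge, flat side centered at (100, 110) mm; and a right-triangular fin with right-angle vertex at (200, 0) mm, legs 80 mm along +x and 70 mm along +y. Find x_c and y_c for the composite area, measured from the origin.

x_c = 108.76 mm, y_c = 90.60 mm

rectangular body: A = 200 × 110 = 22000.00, centroid at (100.00, 55.00).
semicircular top: A = ½π·100² = 15707.96, centroid at (100.00, 152.44).
triangular fin: A = ½·80·70 = 2800.00, centroid at (226.67, 23.33).
ΣA = 40507.96 mm²
ΣAx_c = (22000.00)(100.00) + (15707.96)(100.00) + (2800.00)(226.67) = 4405462.99 mm³
ΣAy_c = (22000.00)(55.00) + (15707.96)(152.44) + (2800.00)(23.33) = 3669875.96 mm³
x_c = 4405462.99 / 40507.96 = 108.76 mm
y_c = 3669875.96 / 40507.96 = 90.60 mm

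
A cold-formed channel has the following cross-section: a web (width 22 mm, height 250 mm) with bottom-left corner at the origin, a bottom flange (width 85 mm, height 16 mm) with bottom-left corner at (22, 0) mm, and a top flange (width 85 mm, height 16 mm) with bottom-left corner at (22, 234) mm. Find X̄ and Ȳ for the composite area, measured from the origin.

X̄ = 28.70 mm, Ȳ = 125.00 mm

web: A = 22 × 250 = 5500.00, centroid at (11.00, 125.00).
bottom flange: A = 85 × 16 = 1360.00, centroid at (64.50, 8.00).
top flange: A = 85 × 16 = 1360.00, centroid at (64.50, 242.00).
ΣA = 8220.00 mm²
ΣAX̄ = (5500.00)(11.00) + (1360.00)(64.50) + (1360.00)(64.50) = 235940.00 mm³
ΣAȲ = (5500.00)(125.00) + (1360.00)(8.00) + (1360.00)(242.00) = 1027500.00 mm³
X̄ = 235940.00 / 8220.00 = 28.70 mm
Ȳ = 1027500.00 / 8220.00 = 125.00 mm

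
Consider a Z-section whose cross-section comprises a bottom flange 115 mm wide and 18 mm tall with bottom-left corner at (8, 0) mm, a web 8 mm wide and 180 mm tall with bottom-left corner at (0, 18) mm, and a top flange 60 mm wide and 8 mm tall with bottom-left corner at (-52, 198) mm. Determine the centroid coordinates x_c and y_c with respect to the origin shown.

x_c = 32.78 mm, y_c = 67.95 mm

bottom flange: A = 115 × 18 = 2070.00, centroid at (65.50, 9.00).
web: A = 8 × 180 = 1440.00, centroid at (4.00, 108.00).
top flange: A = 60 × 8 = 480.00, centroid at (-22.00, 202.00).
ΣA = 3990.00 mm²
ΣAx_c = (2070.00)(65.50) + (1440.00)(4.00) + (480.00)(-22.00) = 130785.00 mm³
ΣAy_c = (2070.00)(9.00) + (1440.00)(108.00) + (480.00)(202.00) = 271110.00 mm³
x_c = 130785.00 / 3990.00 = 32.78 mm
y_c = 271110.00 / 3990.00 = 67.95 mm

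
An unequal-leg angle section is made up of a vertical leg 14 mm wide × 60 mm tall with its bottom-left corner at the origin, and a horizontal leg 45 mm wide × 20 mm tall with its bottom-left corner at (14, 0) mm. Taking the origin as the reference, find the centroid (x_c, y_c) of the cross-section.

Part | A | x̄ᵢ | ȳᵢ | A·x̄ᵢ | A·ȳᵢ
vertical leg | 840.00 | 7.00 | 30.00 | 5880.00 | 25200.00
horizontal leg | 900.00 | 36.50 | 10.00 | 32850.00 | 9000.00
Σ | 1740.00 |  |  | 38730.00 | 34200.00
x_c = 38730.00 / 1740.00 = 22.26 mm
y_c = 34200.00 / 1740.00 = 19.66 mm

x_c = 22.26 mm, y_c = 19.66 mm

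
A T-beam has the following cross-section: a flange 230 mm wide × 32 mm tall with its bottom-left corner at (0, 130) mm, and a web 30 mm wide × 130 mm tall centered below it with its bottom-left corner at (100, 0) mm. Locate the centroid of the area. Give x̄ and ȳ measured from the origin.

x̄ = 115.00 mm, ȳ = 117.94 mm

web: A = 30 × 130 = 3900.00, centroid at (115.00, 65.00).
flange: A = 230 × 32 = 7360.00, centroid at (115.00, 146.00).
ΣA = 11260.00 mm², ΣAx̄ = 1294900.00 mm³, ΣAȳ = 1328060.00 mm³.
x̄ = 1294900.00/11260.00 = 115.00 mm; ȳ = 1328060.00/11260.00 = 117.94 mm.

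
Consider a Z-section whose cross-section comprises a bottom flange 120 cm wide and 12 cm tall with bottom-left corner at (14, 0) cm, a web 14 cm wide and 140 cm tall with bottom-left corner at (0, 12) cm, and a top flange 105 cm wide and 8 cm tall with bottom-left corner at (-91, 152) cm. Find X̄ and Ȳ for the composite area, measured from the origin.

X̄ = 20.74 cm, Ȳ = 70.85 cm

bottom flange: A = 120 × 12 = 1440.00, centroid at (74.00, 6.00).
web: A = 14 × 140 = 1960.00, centroid at (7.00, 82.00).
top flange: A = 105 × 8 = 840.00, centroid at (-38.50, 156.00).
ΣA = 4240.00 cm²
ΣAX̄ = (1440.00)(74.00) + (1960.00)(7.00) + (840.00)(-38.50) = 87940.00 cm³
ΣAȲ = (1440.00)(6.00) + (1960.00)(82.00) + (840.00)(156.00) = 300400.00 cm³
X̄ = 87940.00 / 4240.00 = 20.74 cm
Ȳ = 300400.00 / 4240.00 = 70.85 cm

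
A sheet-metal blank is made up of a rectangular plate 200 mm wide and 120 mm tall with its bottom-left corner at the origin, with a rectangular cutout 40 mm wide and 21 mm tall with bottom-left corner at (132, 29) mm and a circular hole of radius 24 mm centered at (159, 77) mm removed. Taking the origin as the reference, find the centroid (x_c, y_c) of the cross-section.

x_c = 92.95 mm, y_c = 59.37 mm

plate: A = 200 × 120 = 24000.00, centroid at (100.00, 60.00).
hole 1: A = −(40 × 21) = -840.00, centroid at (152.00, 39.50).
hole 2: A = −π·24² = -1809.56, centroid at (159.00, 77.00).
ΣA = 21350.44 mm²
ΣAx_c = (24000.00)(100.00) + (-840.00)(152.00) + (-1809.56)(159.00) = 1984600.38 mm³
ΣAy_c = (24000.00)(60.00) + (-840.00)(39.50) + (-1809.56)(77.00) = 1267484.08 mm³
x_c = 1984600.38 / 21350.44 = 92.95 mm
y_c = 1267484.08 / 21350.44 = 59.37 mm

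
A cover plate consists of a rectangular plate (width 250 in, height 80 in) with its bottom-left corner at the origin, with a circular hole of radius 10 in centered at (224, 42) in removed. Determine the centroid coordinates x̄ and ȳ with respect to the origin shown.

x̄ = 123.42 in, ȳ = 39.97 in

plate: A = 250 × 80 = 20000.00, centroid at (125.00, 40.00).
hole: A = −π·10² = -314.16, centroid at (224.00, 42.00).
ΣA = 19685.84 in², ΣAx̄ = 2429628.32 in³, ΣAȳ = 786805.31 in³.
x̄ = 2429628.32/19685.84 = 123.42 in; ȳ = 786805.31/19685.84 = 39.97 in.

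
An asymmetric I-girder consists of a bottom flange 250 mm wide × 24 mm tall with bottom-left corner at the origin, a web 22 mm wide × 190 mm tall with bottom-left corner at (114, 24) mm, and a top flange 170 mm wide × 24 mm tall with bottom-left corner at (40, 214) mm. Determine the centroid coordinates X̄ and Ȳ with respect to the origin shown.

bottom flange: A = 250 × 24 = 6000.00, centroid at (125.00, 12.00).
web: A = 22 × 190 = 4180.00, centroid at (125.00, 119.00).
top flange: A = 170 × 24 = 4080.00, centroid at (125.00, 226.00).
ΣA = 14260.00 mm², ΣAX̄ = 1782500.00 mm³, ΣAȲ = 1491500.00 mm³.
X̄ = 1782500.00/14260.00 = 125.00 mm; Ȳ = 1491500.00/14260.00 = 104.59 mm.

X̄ = 125.00 mm, Ȳ = 104.59 mm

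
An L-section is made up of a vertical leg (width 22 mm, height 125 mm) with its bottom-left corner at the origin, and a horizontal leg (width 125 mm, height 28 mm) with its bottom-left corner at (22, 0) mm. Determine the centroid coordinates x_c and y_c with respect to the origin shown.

x_c = 52.16 mm, y_c = 35.34 mm

Part | A | x̄ᵢ | ȳᵢ | A·x̄ᵢ | A·ȳᵢ
vertical leg | 2750.00 | 11.00 | 62.50 | 30250.00 | 171875.00
horizontal leg | 3500.00 | 84.50 | 14.00 | 295750.00 | 49000.00
Σ | 6250.00 |  |  | 326000.00 | 220875.00
x_c = 326000.00 / 6250.00 = 52.16 mm
y_c = 220875.00 / 6250.00 = 35.34 mm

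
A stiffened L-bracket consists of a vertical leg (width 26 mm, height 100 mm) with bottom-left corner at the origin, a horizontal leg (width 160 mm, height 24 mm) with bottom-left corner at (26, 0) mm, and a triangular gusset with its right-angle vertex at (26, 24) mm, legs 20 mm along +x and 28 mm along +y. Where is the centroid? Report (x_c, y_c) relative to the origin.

x_c = 66.96 mm, y_c = 27.59 mm

vertical leg: A = 26 × 100 = 2600.00, centroid at (13.00, 50.00).
horizontal leg: A = 160 × 24 = 3840.00, centroid at (106.00, 12.00).
gusset: A = ½·20·28 = 280.00, centroid at (32.67, 33.33).
ΣA = 6720.00 mm²
ΣAx_c = (2600.00)(13.00) + (3840.00)(106.00) + (280.00)(32.67) = 449986.67 mm³
ΣAy_c = (2600.00)(50.00) + (3840.00)(12.00) + (280.00)(33.33) = 185413.33 mm³
x_c = 449986.67 / 6720.00 = 66.96 mm
y_c = 185413.33 / 6720.00 = 27.59 mm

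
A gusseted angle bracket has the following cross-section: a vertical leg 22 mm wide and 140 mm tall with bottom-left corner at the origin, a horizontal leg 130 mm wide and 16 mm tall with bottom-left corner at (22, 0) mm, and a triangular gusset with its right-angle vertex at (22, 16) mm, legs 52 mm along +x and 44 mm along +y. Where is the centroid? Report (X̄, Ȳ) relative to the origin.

X̄ = 41.22 mm, Ȳ = 42.41 mm

vertical leg: A = 22 × 140 = 3080.00, centroid at (11.00, 70.00).
horizontal leg: A = 130 × 16 = 2080.00, centroid at (87.00, 8.00).
gusset: A = ½·52·44 = 1144.00, centroid at (39.33, 30.67).
ΣA = 6304.00 mm², ΣAX̄ = 259837.33 mm³, ΣAȲ = 267322.67 mm³.
X̄ = 259837.33/6304.00 = 41.22 mm; Ȳ = 267322.67/6304.00 = 42.41 mm.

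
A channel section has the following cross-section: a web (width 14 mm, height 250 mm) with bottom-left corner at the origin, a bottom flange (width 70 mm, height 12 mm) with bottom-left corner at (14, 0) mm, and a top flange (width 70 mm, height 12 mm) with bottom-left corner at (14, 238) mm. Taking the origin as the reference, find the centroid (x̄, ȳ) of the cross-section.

x̄ = 20.62 mm, ȳ = 125.00 mm

web: A = 14 × 250 = 3500.00, centroid at (7.00, 125.00).
bottom flange: A = 70 × 12 = 840.00, centroid at (49.00, 6.00).
top flange: A = 70 × 12 = 840.00, centroid at (49.00, 244.00).
ΣA = 5180.00 mm²
ΣAx̄ = (3500.00)(7.00) + (840.00)(49.00) + (840.00)(49.00) = 106820.00 mm³
ΣAȳ = (3500.00)(125.00) + (840.00)(6.00) + (840.00)(244.00) = 647500.00 mm³
x̄ = 106820.00 / 5180.00 = 20.62 mm
ȳ = 647500.00 / 5180.00 = 125.00 mm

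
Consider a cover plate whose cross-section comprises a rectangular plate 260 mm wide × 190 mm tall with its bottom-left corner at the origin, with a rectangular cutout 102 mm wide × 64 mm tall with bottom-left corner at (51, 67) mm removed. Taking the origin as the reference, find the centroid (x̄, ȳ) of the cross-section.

x̄ = 134.26 mm, ȳ = 94.39 mm

plate: A = 260 × 190 = 49400.00, centroid at (130.00, 95.00).
hole: A = −(102 × 64) = -6528.00, centroid at (102.00, 99.00).
ΣA = 42872.00 mm²
ΣAx̄ = (49400.00)(130.00) + (-6528.00)(102.00) = 5756144.00 mm³
ΣAȳ = (49400.00)(95.00) + (-6528.00)(99.00) = 4046728.00 mm³
x̄ = 5756144.00 / 42872.00 = 134.26 mm
ȳ = 4046728.00 / 42872.00 = 94.39 mm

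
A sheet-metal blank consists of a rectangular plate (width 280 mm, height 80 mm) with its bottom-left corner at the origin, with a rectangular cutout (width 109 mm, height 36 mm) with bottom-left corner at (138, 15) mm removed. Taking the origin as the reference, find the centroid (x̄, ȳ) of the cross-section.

x̄ = 128.85 mm, ȳ = 41.49 mm

plate: A = 280 × 80 = 22400.00, centroid at (140.00, 40.00).
hole: A = −(109 × 36) = -3924.00, centroid at (192.50, 33.00).
ΣA = 18476.00 mm²
ΣAx̄ = (22400.00)(140.00) + (-3924.00)(192.50) = 2380630.00 mm³
ΣAȳ = (22400.00)(40.00) + (-3924.00)(33.00) = 766508.00 mm³
x̄ = 2380630.00 / 18476.00 = 128.85 mm
ȳ = 766508.00 / 18476.00 = 41.49 mm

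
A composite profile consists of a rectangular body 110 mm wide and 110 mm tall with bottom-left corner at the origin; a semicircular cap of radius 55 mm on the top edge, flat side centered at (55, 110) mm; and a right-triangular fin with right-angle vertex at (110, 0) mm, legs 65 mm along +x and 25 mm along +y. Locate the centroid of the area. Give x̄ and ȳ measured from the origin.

rectangular body: A = 110 × 110 = 12100.00, centroid at (55.00, 55.00).
semicircular top: A = ½π·55² = 4751.66, centroid at (55.00, 133.34).
triangular fin: A = ½·65·25 = 812.50, centroid at (131.67, 8.33).
ΣA = 17664.16 mm², ΣAx̄ = 1033820.41 mm³, ΣAȳ = 1305869.98 mm³.
x̄ = 1033820.41/17664.16 = 58.53 mm; ȳ = 1305869.98/17664.16 = 73.93 mm.

x̄ = 58.53 mm, ȳ = 73.93 mm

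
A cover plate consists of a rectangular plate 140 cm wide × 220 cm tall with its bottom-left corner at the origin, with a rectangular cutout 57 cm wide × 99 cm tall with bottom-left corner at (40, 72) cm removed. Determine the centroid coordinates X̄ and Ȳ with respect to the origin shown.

plate: A = 140 × 220 = 30800.00, centroid at (70.00, 110.00).
hole: A = −(57 × 99) = -5643.00, centroid at (68.50, 121.50).
ΣA = 25157.00 cm², ΣAX̄ = 1769454.50 cm³, ΣAȲ = 2702375.50 cm³.
X̄ = 1769454.50/25157.00 = 70.34 cm; Ȳ = 2702375.50/25157.00 = 107.42 cm.

X̄ = 70.34 cm, Ȳ = 107.42 cm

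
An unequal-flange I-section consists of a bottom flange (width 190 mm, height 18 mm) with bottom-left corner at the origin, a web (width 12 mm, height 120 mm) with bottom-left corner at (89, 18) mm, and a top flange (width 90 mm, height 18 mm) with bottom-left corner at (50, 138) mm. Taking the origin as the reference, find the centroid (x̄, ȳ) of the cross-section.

Part | A | x̄ᵢ | ȳᵢ | A·x̄ᵢ | A·ȳᵢ
bottom flange | 3420.00 | 95.00 | 9.00 | 324900.00 | 30780.00
web | 1440.00 | 95.00 | 78.00 | 136800.00 | 112320.00
top flange | 1620.00 | 95.00 | 147.00 | 153900.00 | 238140.00
Σ | 6480.00 |  |  | 615600.00 | 381240.00
x̄ = 615600.00 / 6480.00 = 95.00 mm
ȳ = 381240.00 / 6480.00 = 58.83 mm

x̄ = 95.00 mm, ȳ = 58.83 mm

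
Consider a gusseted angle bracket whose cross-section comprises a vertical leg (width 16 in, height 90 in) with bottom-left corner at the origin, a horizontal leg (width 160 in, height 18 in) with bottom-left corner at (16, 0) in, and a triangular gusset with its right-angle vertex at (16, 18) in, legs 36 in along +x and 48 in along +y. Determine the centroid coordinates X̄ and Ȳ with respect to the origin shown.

vertical leg: A = 16 × 90 = 1440.00, centroid at (8.00, 45.00).
horizontal leg: A = 160 × 18 = 2880.00, centroid at (96.00, 9.00).
gusset: A = ½·36·48 = 864.00, centroid at (28.00, 34.00).
ΣA = 5184.00 in²
ΣAX̄ = (1440.00)(8.00) + (2880.00)(96.00) + (864.00)(28.00) = 312192.00 in³
ΣAȲ = (1440.00)(45.00) + (2880.00)(9.00) + (864.00)(34.00) = 120096.00 in³
X̄ = 312192.00 / 5184.00 = 60.22 in
Ȳ = 120096.00 / 5184.00 = 23.17 in

X̄ = 60.22 in, Ȳ = 23.17 in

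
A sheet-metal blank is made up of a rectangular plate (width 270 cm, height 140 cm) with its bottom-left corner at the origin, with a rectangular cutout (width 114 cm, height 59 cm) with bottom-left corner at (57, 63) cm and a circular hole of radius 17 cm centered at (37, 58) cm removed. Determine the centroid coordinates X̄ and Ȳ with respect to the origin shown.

Part | A | x̄ᵢ | ȳᵢ | A·x̄ᵢ | A·ȳᵢ
plate | 37800.00 | 135.00 | 70.00 | 5103000.00 | 2646000.00
hole 1 | -6726.00 | 114.00 | 92.50 | -766764.00 | -622155.00
hole 2 | -907.92 | 37.00 | 58.00 | -33593.05 | -52659.38
Σ | 30166.08 |  |  | 4302642.95 | 1971185.62
X̄ = 4302642.95 / 30166.08 = 142.63 cm
Ȳ = 1971185.62 / 30166.08 = 65.34 cm

X̄ = 142.63 cm, Ȳ = 65.34 cm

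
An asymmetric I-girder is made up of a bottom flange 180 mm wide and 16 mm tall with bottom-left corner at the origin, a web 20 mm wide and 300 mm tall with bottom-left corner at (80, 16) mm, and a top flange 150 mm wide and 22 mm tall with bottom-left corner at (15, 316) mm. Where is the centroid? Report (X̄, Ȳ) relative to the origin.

X̄ = 90.00 mm, Ȳ = 172.26 mm

Part | A | x̄ᵢ | ȳᵢ | A·x̄ᵢ | A·ȳᵢ
bottom flange | 2880.00 | 90.00 | 8.00 | 259200.00 | 23040.00
web | 6000.00 | 90.00 | 166.00 | 540000.00 | 996000.00
top flange | 3300.00 | 90.00 | 327.00 | 297000.00 | 1079100.00
Σ | 12180.00 |  |  | 1096200.00 | 2098140.00
X̄ = 1096200.00 / 12180.00 = 90.00 mm
Ȳ = 2098140.00 / 12180.00 = 172.26 mm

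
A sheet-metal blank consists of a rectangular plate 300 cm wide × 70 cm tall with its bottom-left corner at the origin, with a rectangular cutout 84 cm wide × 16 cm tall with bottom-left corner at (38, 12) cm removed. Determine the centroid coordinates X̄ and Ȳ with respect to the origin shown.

X̄ = 154.79 cm, Ȳ = 36.03 cm

plate: A = 300 × 70 = 21000.00, centroid at (150.00, 35.00).
hole: A = −(84 × 16) = -1344.00, centroid at (80.00, 20.00).
ΣA = 19656.00 cm², ΣAX̄ = 3042480.00 cm³, ΣAȲ = 708120.00 cm³.
X̄ = 3042480.00/19656.00 = 154.79 cm; Ȳ = 708120.00/19656.00 = 36.03 cm.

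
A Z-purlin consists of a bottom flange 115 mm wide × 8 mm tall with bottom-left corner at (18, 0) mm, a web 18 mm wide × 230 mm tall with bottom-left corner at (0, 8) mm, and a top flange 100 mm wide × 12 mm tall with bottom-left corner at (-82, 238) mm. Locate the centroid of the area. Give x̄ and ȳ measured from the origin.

bottom flange: A = 115 × 8 = 920.00, centroid at (75.50, 4.00).
web: A = 18 × 230 = 4140.00, centroid at (9.00, 123.00).
top flange: A = 100 × 12 = 1200.00, centroid at (-32.00, 244.00).
ΣA = 6260.00 mm², ΣAx̄ = 68320.00 mm³, ΣAȳ = 805700.00 mm³.
x̄ = 68320.00/6260.00 = 10.91 mm; ȳ = 805700.00/6260.00 = 128.71 mm.

x̄ = 10.91 mm, ȳ = 128.71 mm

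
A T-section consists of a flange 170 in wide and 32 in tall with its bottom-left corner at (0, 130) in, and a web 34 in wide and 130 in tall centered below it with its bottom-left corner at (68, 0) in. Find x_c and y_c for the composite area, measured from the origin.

web: A = 34 × 130 = 4420.00, centroid at (85.00, 65.00).
flange: A = 170 × 32 = 5440.00, centroid at (85.00, 146.00).
ΣA = 9860.00 in²
ΣAx_c = (4420.00)(85.00) + (5440.00)(85.00) = 838100.00 in³
ΣAy_c = (4420.00)(65.00) + (5440.00)(146.00) = 1081540.00 in³
x_c = 838100.00 / 9860.00 = 85.00 in
y_c = 1081540.00 / 9860.00 = 109.69 in

x_c = 85.00 in, y_c = 109.69 in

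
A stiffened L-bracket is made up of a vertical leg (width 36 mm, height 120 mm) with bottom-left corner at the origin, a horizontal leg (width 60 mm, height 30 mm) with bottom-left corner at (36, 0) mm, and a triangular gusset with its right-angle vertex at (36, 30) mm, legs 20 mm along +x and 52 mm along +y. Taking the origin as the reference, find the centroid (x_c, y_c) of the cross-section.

Part | A | x̄ᵢ | ȳᵢ | A·x̄ᵢ | A·ȳᵢ
vertical leg | 4320.00 | 18.00 | 60.00 | 77760.00 | 259200.00
horizontal leg | 1800.00 | 66.00 | 15.00 | 118800.00 | 27000.00
gusset | 520.00 | 42.67 | 47.33 | 22186.67 | 24613.33
Σ | 6640.00 |  |  | 218746.67 | 310813.33
x_c = 218746.67 / 6640.00 = 32.94 mm
y_c = 310813.33 / 6640.00 = 46.81 mm

x_c = 32.94 mm, y_c = 46.81 mm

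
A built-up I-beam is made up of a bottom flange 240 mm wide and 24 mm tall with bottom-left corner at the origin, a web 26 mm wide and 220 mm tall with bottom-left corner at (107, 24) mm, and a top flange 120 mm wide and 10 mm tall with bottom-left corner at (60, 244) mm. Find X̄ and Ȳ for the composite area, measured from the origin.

X̄ = 120.00 mm, Ȳ = 89.46 mm

bottom flange: A = 240 × 24 = 5760.00, centroid at (120.00, 12.00).
web: A = 26 × 220 = 5720.00, centroid at (120.00, 134.00).
top flange: A = 120 × 10 = 1200.00, centroid at (120.00, 249.00).
ΣA = 12680.00 mm², ΣAX̄ = 1521600.00 mm³, ΣAȲ = 1134400.00 mm³.
X̄ = 1521600.00/12680.00 = 120.00 mm; Ȳ = 1134400.00/12680.00 = 89.46 mm.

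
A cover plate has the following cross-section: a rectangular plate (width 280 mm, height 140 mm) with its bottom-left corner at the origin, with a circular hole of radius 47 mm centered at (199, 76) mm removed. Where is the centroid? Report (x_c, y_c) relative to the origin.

x_c = 127.31 mm, y_c = 68.71 mm

Part | A | x̄ᵢ | ȳᵢ | A·x̄ᵢ | A·ȳᵢ
plate | 39200.00 | 140.00 | 70.00 | 5488000.00 | 2744000.00
hole | -6939.78 | 199.00 | 76.00 | -1381015.86 | -527423.14
Σ | 32260.22 |  |  | 4106984.14 | 2216576.86
x_c = 4106984.14 / 32260.22 = 127.31 mm
y_c = 2216576.86 / 32260.22 = 68.71 mm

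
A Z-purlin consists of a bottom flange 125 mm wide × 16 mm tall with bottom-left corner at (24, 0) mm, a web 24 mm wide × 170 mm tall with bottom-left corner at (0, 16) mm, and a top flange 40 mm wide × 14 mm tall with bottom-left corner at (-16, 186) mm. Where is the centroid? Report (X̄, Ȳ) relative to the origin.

X̄ = 33.77 mm, Ȳ = 80.75 mm

bottom flange: A = 125 × 16 = 2000.00, centroid at (86.50, 8.00).
web: A = 24 × 170 = 4080.00, centroid at (12.00, 101.00).
top flange: A = 40 × 14 = 560.00, centroid at (4.00, 193.00).
ΣA = 6640.00 mm², ΣAX̄ = 224200.00 mm³, ΣAȲ = 536160.00 mm³.
X̄ = 224200.00/6640.00 = 33.77 mm; Ȳ = 536160.00/6640.00 = 80.75 mm.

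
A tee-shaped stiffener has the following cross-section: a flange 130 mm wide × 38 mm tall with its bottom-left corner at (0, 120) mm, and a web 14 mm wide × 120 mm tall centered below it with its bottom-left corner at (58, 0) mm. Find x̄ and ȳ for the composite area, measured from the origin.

web: A = 14 × 120 = 1680.00, centroid at (65.00, 60.00).
flange: A = 130 × 38 = 4940.00, centroid at (65.00, 139.00).
ΣA = 6620.00 mm², ΣAx̄ = 430300.00 mm³, ΣAȳ = 787460.00 mm³.
x̄ = 430300.00/6620.00 = 65.00 mm; ȳ = 787460.00/6620.00 = 118.95 mm.

x̄ = 65.00 mm, ȳ = 118.95 mm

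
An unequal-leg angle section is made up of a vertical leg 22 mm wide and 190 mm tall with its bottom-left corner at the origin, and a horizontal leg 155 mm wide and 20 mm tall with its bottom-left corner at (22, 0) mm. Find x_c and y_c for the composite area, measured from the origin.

x_c = 48.69 mm, y_c = 58.80 mm

vertical leg: A = 22 × 190 = 4180.00, centroid at (11.00, 95.00).
horizontal leg: A = 155 × 20 = 3100.00, centroid at (99.50, 10.00).
ΣA = 7280.00 mm², ΣAx_c = 354430.00 mm³, ΣAy_c = 428100.00 mm³.
x_c = 354430.00/7280.00 = 48.69 mm; y_c = 428100.00/7280.00 = 58.80 mm.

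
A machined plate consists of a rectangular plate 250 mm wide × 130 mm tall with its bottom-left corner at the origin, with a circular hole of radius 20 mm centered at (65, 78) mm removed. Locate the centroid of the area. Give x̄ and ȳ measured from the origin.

plate: A = 250 × 130 = 32500.00, centroid at (125.00, 65.00).
hole: A = −π·20² = -1256.64, centroid at (65.00, 78.00).
ΣA = 31243.36 mm², ΣAx̄ = 3980818.59 mm³, ΣAȳ = 2014482.31 mm³.
x̄ = 3980818.59/31243.36 = 127.41 mm; ȳ = 2014482.31/31243.36 = 64.48 mm.

x̄ = 127.41 mm, ȳ = 64.48 mm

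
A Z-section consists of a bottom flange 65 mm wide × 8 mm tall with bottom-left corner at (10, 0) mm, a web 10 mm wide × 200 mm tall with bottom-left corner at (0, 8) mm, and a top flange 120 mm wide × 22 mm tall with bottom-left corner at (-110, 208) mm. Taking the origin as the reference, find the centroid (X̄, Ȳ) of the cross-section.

X̄ = -19.36 mm, Ȳ = 154.31 mm

bottom flange: A = 65 × 8 = 520.00, centroid at (42.50, 4.00).
web: A = 10 × 200 = 2000.00, centroid at (5.00, 108.00).
top flange: A = 120 × 22 = 2640.00, centroid at (-50.00, 219.00).
ΣA = 5160.00 mm²
ΣAX̄ = (520.00)(42.50) + (2000.00)(5.00) + (2640.00)(-50.00) = -99900.00 mm³
ΣAȲ = (520.00)(4.00) + (2000.00)(108.00) + (2640.00)(219.00) = 796240.00 mm³
X̄ = -99900.00 / 5160.00 = -19.36 mm
Ȳ = 796240.00 / 5160.00 = 154.31 mm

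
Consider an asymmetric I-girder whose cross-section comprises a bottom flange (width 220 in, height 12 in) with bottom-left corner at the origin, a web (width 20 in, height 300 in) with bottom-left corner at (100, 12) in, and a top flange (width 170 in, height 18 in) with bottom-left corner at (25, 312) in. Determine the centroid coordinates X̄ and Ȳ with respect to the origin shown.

bottom flange: A = 220 × 12 = 2640.00, centroid at (110.00, 6.00).
web: A = 20 × 300 = 6000.00, centroid at (110.00, 162.00).
top flange: A = 170 × 18 = 3060.00, centroid at (110.00, 321.00).
ΣA = 11700.00 in²
ΣAX̄ = (2640.00)(110.00) + (6000.00)(110.00) + (3060.00)(110.00) = 1287000.00 in³
ΣAȲ = (2640.00)(6.00) + (6000.00)(162.00) + (3060.00)(321.00) = 1970100.00 in³
X̄ = 1287000.00 / 11700.00 = 110.00 in
Ȳ = 1970100.00 / 11700.00 = 168.38 in

X̄ = 110.00 in, Ȳ = 168.38 in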